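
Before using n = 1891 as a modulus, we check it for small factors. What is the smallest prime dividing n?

1891 is odd.
Digit sum 19, not divisible by 3.
Ends in 1: not divisible by 5.
7: 1891 = 7·270 + 1
11: 1891 = 11·171 + 10
13: 1891 = 13·145 + 6
17: 1891 = 17·111 + 4
19: 1891 = 19·99 + 10
23: 1891 = 23·82 + 5
29: 1891 = 29·65 + 6
31: 1891 = 31·61

31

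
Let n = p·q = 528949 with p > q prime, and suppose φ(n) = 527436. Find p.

967

φ(n) = (p−1)(q−1) = n − (p+q) + 1, so p + q = 528949 − 527436 + 1 = 1514.
p and q are the roots of t² − 1514t + 528949 = 0.
Discriminant: 1514² − 4·528949 = 2292196 − 2115796 = 176400; √176400 = 420.
q = (1514 − 420)/2 = 547, p = (1514 + 420)/2 = 967.
Check: 547 · 967 = 528949.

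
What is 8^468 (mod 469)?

8^1 ≡ 8 (mod 469)
8^2 ≡ 8^2 = 64 ≡ 64 (mod 469)
8^4 ≡ 64^2 = 4096 ≡ 344 (mod 469)
8^8 ≡ 344^2 = 118336 ≡ 148 (mod 469)
8^16 ≡ 148^2 = 21904 ≡ 330 (mod 469)
8^32 ≡ 330^2 = 108900 ≡ 92 (mod 469)
8^64 ≡ 92^2 = 8464 ≡ 22 (mod 469)
8^128 ≡ 22^2 = 484 ≡ 15 (mod 469)
8^256 ≡ 15^2 = 225 ≡ 225 (mod 469)
468 = 256 + 128 + 64 + 16 + 4 in binary powers of 2.
So 8^468 ≡ 225 · 15 · 22 · 330 · 344 ≡ 442 (mod 469).
Since 442 ≠ 1, base 8 is a Fermat witness: 469 is composite.

442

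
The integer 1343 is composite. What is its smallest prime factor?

17

1343 is odd.
Digit sum 11, not divisible by 3.
Ends in 3: not divisible by 5.
7: 1343 = 7·191 + 6
11: 1343 = 11·122 + 1
13: 1343 = 13·103 + 4
17: 1343 = 17·79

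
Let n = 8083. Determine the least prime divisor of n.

59

8083 is odd.
Digit sum 19, not divisible by 3.
Ends in 3: not divisible by 5.
7: 8083 = 7·1154 + 5
11: 8083 = 11·734 + 9
13: 8083 = 13·621 + 10
17: 8083 = 17·475 + 8
19: 8083 = 19·425 + 8
23: 8083 = 23·351 + 10
29: 8083 = 29·278 + 21
31: 8083 = 31·260 + 23
37: 8083 = 37·218 + 17
41: 8083 = 41·197 + 6
43: 8083 = 43·187 + 42
47: 8083 = 47·171 + 46
53: 8083 = 53·152 + 27
59: 8083 = 59·137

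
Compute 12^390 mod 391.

12^1 ≡ 12 (mod 391)
12^2 ≡ 12^2 = 144 ≡ 144 (mod 391)
12^4 ≡ 144^2 = 20736 ≡ 13 (mod 391)
12^8 ≡ 13^2 = 169 ≡ 169 (mod 391)
12^16 ≡ 169^2 = 28561 ≡ 18 (mod 391)
12^32 ≡ 18^2 = 324 ≡ 324 (mod 391)
12^64 ≡ 324^2 = 104976 ≡ 188 (mod 391)
12^128 ≡ 188^2 = 35344 ≡ 154 (mod 391)
12^256 ≡ 154^2 = 23716 ≡ 256 (mod 391)
390 = 256 + 128 + 4 + 2 in binary powers of 2.
So 12^390 ≡ 256 · 154 · 13 · 144 ≡ 87 (mod 391).
Since 87 ≠ 1, base 12 is a Fermat witness: 391 is composite.

87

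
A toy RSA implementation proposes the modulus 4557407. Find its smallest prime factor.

4557407 is odd.
Digit sum 32, not divisible by 3.
Ends in 7: not divisible by 5.
7: 4557407 = 7·651058 + 1
11: 4557407 = 11·414309 + 8
13: 4557407 = 13·350569 + 10
17: 4557407 = 17·268082 + 13
19: 4557407 = 19·239863 + 10
23: 4557407 = 23·198148 + 3
29: 4557407 = 29·157151 + 28
31: 4557407 = 31·147013 + 4
37: 4557407 = 37·123173 + 6
41: 4557407 = 41·111156 + 11
43: 4557407 = 43·105986 + 9
47: 4557407 = 47·96966 + 5
53: 4557407 = 53·85988 + 43
59: 4557407 = 59·77244 + 11
61: 4557407 = 61·74711 + 36
67: 4557407 = 67·68021

67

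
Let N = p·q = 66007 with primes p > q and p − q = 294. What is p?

443

Since p = q + 294, we have 66007 = q(q + 294), so q² + 294q − 66007 = 0.
Discriminant: 294² + 4·66007 = 86436 + 264028 = 350464; √350464 = 592.
q = (−294 + 592)/2 = 149, and p = q + 294 = 443.
Check: 149 · 443 = 66007.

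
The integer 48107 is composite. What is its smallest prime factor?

48107 is odd.
Digit sum 20, not divisible by 3.
Ends in 7: not divisible by 5.
7: 48107 = 7·6872 + 3
11: 48107 = 11·4373 + 4
13: 48107 = 13·3700 + 7
17: 48107 = 17·2829 + 14
19: 48107 = 19·2531 + 18
23: 48107 = 23·2091 + 14
29: 48107 = 29·1658 + 25
31: 48107 = 31·1551 + 26
37: 48107 = 37·1300 + 7
41: 48107 = 41·1173 + 14
43: 48107 = 43·1118 + 33
47: 48107 = 47·1023 + 26
53: 48107 = 53·907 + 36
59: 48107 = 59·815 + 22
61: 48107 = 61·788 + 39
67: 48107 = 67·718 + 1
71: 48107 = 71·677 + 40
73: 48107 = 73·659

73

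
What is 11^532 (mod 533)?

11^1 ≡ 11 (mod 533)
11^2 ≡ 11^2 = 121 ≡ 121 (mod 533)
11^4 ≡ 121^2 = 14641 ≡ 250 (mod 533)
11^8 ≡ 250^2 = 62500 ≡ 139 (mod 533)
11^16 ≡ 139^2 = 19321 ≡ 133 (mod 533)
11^32 ≡ 133^2 = 17689 ≡ 100 (mod 533)
11^64 ≡ 100^2 = 10000 ≡ 406 (mod 533)
11^128 ≡ 406^2 = 164836 ≡ 139 (mod 533)
11^256 ≡ 139^2 = 19321 ≡ 133 (mod 533)
11^512 ≡ 133^2 = 17689 ≡ 100 (mod 533)
532 = 512 + 16 + 4 in binary powers of 2.
So 11^532 ≡ 100 · 133 · 250 ≡ 146 (mod 533).
Since 146 ≠ 1, base 11 is a Fermat witness: 533 is composite.

146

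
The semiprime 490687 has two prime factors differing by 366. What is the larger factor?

907

Since p = q + 366, we have 490687 = q(q + 366), so q² + 366q − 490687 = 0.
Discriminant: 366² + 4·490687 = 133956 + 1962748 = 2096704; √2096704 = 1448.
q = (−366 + 1448)/2 = 541, and p = q + 366 = 907.
Check: 541 · 907 = 490687.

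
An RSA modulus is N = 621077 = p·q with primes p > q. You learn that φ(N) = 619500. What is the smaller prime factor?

751

φ(n) = (p−1)(q−1) = n − (p+q) + 1, so p + q = 621077 − 619500 + 1 = 1578.
p and q are the roots of t² − 1578t + 621077 = 0.
Discriminant: 1578² − 4·621077 = 2490084 − 2484308 = 5776; √5776 = 76.
q = (1578 − 76)/2 = 751, p = (1578 + 76)/2 = 827.
Check: 751 · 827 = 621077.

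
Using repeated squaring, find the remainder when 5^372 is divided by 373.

5^1 ≡ 5 (mod 373)
5^2 ≡ 5^2 = 25 ≡ 25 (mod 373)
5^4 ≡ 25^2 = 625 ≡ 252 (mod 373)
5^8 ≡ 252^2 = 63504 ≡ 94 (mod 373)
5^16 ≡ 94^2 = 8836 ≡ 257 (mod 373)
5^32 ≡ 257^2 = 66049 ≡ 28 (mod 373)
5^64 ≡ 28^2 = 784 ≡ 38 (mod 373)
5^128 ≡ 38^2 = 1444 ≡ 325 (mod 373)
5^256 ≡ 325^2 = 105625 ≡ 66 (mod 373)
372 = 256 + 64 + 32 + 16 + 4 in binary powers of 2.
So 5^372 ≡ 66 · 38 · 28 · 257 · 252 ≡ 1 (mod 373).
Since the result is 1, base 5 gives no evidence that 373 is composite.

1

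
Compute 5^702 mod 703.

628

5^1 ≡ 5 (mod 703)
5^2 ≡ 5^2 = 25 ≡ 25 (mod 703)
5^4 ≡ 25^2 = 625 ≡ 625 (mod 703)
5^8 ≡ 625^2 = 390625 ≡ 460 (mod 703)
5^16 ≡ 460^2 = 211600 ≡ 700 (mod 703)
5^32 ≡ 700^2 = 490000 ≡ 9 (mod 703)
5^64 ≡ 9^2 = 81 ≡ 81 (mod 703)
5^128 ≡ 81^2 = 6561 ≡ 234 (mod 703)
5^256 ≡ 234^2 = 54756 ≡ 625 (mod 703)
5^512 ≡ 625^2 = 390625 ≡ 460 (mod 703)
702 = 512 + 128 + 32 + 16 + 8 + 4 + 2 in binary powers of 2.
So 5^702 ≡ 460 · 234 · 9 · 700 · 460 · 625 · 25 ≡ 628 (mod 703).
Since 628 ≠ 1, base 5 is a Fermat witness: 703 is composite.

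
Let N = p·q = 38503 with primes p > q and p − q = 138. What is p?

277

Since p = q + 138, we have 38503 = q(q + 138), so q² + 138q − 38503 = 0.
Discriminant: 138² + 4·38503 = 19044 + 154012 = 173056; √173056 = 416.
q = (−138 + 416)/2 = 139, and p = q + 138 = 277.
Check: 139 · 277 = 38503.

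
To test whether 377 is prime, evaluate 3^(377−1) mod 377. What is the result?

3^1 ≡ 3 (mod 377)
3^2 ≡ 3^2 = 9 ≡ 9 (mod 377)
3^4 ≡ 9^2 = 81 ≡ 81 (mod 377)
3^8 ≡ 81^2 = 6561 ≡ 152 (mod 377)
3^16 ≡ 152^2 = 23104 ≡ 107 (mod 377)
3^32 ≡ 107^2 = 11449 ≡ 139 (mod 377)
3^64 ≡ 139^2 = 19321 ≡ 94 (mod 377)
3^128 ≡ 94^2 = 8836 ≡ 165 (mod 377)
3^256 ≡ 165^2 = 27225 ≡ 81 (mod 377)
376 = 256 + 64 + 32 + 16 + 8 in binary powers of 2.
So 3^376 ≡ 81 · 94 · 139 · 107 · 152 ≡ 16 (mod 377).
Since 16 ≠ 1, base 3 is a Fermat witness: 377 is composite.

16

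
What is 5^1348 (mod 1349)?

54

5^1 ≡ 5 (mod 1349)
5^2 ≡ 5^2 = 25 ≡ 25 (mod 1349)
5^4 ≡ 25^2 = 625 ≡ 625 (mod 1349)
5^8 ≡ 625^2 = 390625 ≡ 764 (mod 1349)
5^16 ≡ 764^2 = 583696 ≡ 928 (mod 1349)
5^32 ≡ 928^2 = 861184 ≡ 522 (mod 1349)
5^64 ≡ 522^2 = 272484 ≡ 1335 (mod 1349)
5^128 ≡ 1335^2 = 1782225 ≡ 196 (mod 1349)
5^256 ≡ 196^2 = 38416 ≡ 644 (mod 1349)
5^512 ≡ 644^2 = 414736 ≡ 593 (mod 1349)
5^1024 ≡ 593^2 = 351649 ≡ 909 (mod 1349)
1348 = 1024 + 256 + 64 + 4 in binary powers of 2.
So 5^1348 ≡ 909 · 644 · 1335 · 625 ≡ 54 (mod 1349).
Since 54 ≠ 1, base 5 is a Fermat witness: 1349 is composite.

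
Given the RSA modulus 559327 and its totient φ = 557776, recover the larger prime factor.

983

φ(n) = (p−1)(q−1) = n − (p+q) + 1, so p + q = 559327 − 557776 + 1 = 1552.
p and q are the roots of t² − 1552t + 559327 = 0.
Discriminant: 1552² − 4·559327 = 2408704 − 2237308 = 171396; √171396 = 414.
q = (1552 − 414)/2 = 569, p = (1552 + 414)/2 = 983.
Check: 569 · 983 = 559327.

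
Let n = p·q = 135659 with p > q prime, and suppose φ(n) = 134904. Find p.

463

φ(n) = (p−1)(q−1) = n − (p+q) + 1, so p + q = 135659 − 134904 + 1 = 756.
p and q are the roots of t² − 756t + 135659 = 0.
Discriminant: 756² − 4·135659 = 571536 − 542636 = 28900; √28900 = 170.
q = (756 − 170)/2 = 293, p = (756 + 170)/2 = 463.
Check: 293 · 463 = 135659.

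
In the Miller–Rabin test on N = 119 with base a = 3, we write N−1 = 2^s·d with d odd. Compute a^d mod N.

75

119 − 1 = 118 = 2^1 · 59, so d = 59.
3^1 ≡ 3 (mod 119)
3^2 ≡ 3^2 = 9 ≡ 9 (mod 119)
3^4 ≡ 9^2 = 81 ≡ 81 (mod 119)
3^8 ≡ 81^2 = 6561 ≡ 16 (mod 119)
3^16 ≡ 16^2 = 256 ≡ 18 (mod 119)
3^32 ≡ 18^2 = 324 ≡ 86 (mod 119)
59 = 32 + 16 + 8 + 2 + 1 in binary powers of 2.
So 3^59 ≡ 86 · 18 · 16 · 9 · 3 ≡ 75 (mod 119).
Squaring chain: 75; never reaches −1, so base 3 is a Miller–Rabin witness that 119 is composite.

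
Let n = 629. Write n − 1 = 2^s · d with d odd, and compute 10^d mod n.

629 − 1 = 628 = 2^2 · 157, so d = 157.
10^1 ≡ 10 (mod 629)
10^2 ≡ 10^2 = 100 ≡ 100 (mod 629)
10^4 ≡ 100^2 = 10000 ≡ 565 (mod 629)
10^8 ≡ 565^2 = 319225 ≡ 322 (mod 629)
10^16 ≡ 322^2 = 103684 ≡ 528 (mod 629)
10^32 ≡ 528^2 = 278784 ≡ 137 (mod 629)
10^64 ≡ 137^2 = 18769 ≡ 528 (mod 629)
10^128 ≡ 528^2 = 278784 ≡ 137 (mod 629)
157 = 128 + 16 + 8 + 4 + 1 in binary powers of 2.
So 10^157 ≡ 137 · 528 · 322 · 565 · 10 ≡ 232 (mod 629).
Squaring chain: 232 → 359; never reaches −1, so base 10 is a Miller–Rabin witness that 629 is composite.

232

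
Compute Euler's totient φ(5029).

4876

Factor: 5029 = 47 · 107.
φ(5029) = (47−1) · (107−1) = 46 · 106 = 4876.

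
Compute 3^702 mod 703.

1

3^1 ≡ 3 (mod 703)
3^2 ≡ 3^2 = 9 ≡ 9 (mod 703)
3^4 ≡ 9^2 = 81 ≡ 81 (mod 703)
3^8 ≡ 81^2 = 6561 ≡ 234 (mod 703)
3^16 ≡ 234^2 = 54756 ≡ 625 (mod 703)
3^32 ≡ 625^2 = 390625 ≡ 460 (mod 703)
3^64 ≡ 460^2 = 211600 ≡ 700 (mod 703)
3^128 ≡ 700^2 = 490000 ≡ 9 (mod 703)
3^256 ≡ 9^2 = 81 ≡ 81 (mod 703)
3^512 ≡ 81^2 = 6561 ≡ 234 (mod 703)
702 = 512 + 128 + 32 + 16 + 8 + 4 + 2 in binary powers of 2.
So 3^702 ≡ 234 · 9 · 460 · 625 · 234 · 81 · 9 ≡ 1 (mod 703).
Since the result is 1, base 3 gives no evidence that 703 is composite.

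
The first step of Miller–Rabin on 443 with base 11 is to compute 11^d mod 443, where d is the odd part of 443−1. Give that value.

443 − 1 = 442 = 2^1 · 221, so d = 221.
11^1 ≡ 11 (mod 443)
11^2 ≡ 11^2 = 121 ≡ 121 (mod 443)
11^4 ≡ 121^2 = 14641 ≡ 22 (mod 443)
11^8 ≡ 22^2 = 484 ≡ 41 (mod 443)
11^16 ≡ 41^2 = 1681 ≡ 352 (mod 443)
11^32 ≡ 352^2 = 123904 ≡ 307 (mod 443)
11^64 ≡ 307^2 = 94249 ≡ 333 (mod 443)
11^128 ≡ 333^2 = 110889 ≡ 139 (mod 443)
221 = 128 + 64 + 16 + 8 + 4 + 1 in binary powers of 2.
So 11^221 ≡ 139 · 333 · 352 · 41 · 22 · 11 ≡ 442 (mod 443).
Since 11^d ≡ 442 (mod 443), base 11 does not prove 443 composite.

442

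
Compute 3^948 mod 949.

3^1 ≡ 3 (mod 949)
3^2 ≡ 3^2 = 9 ≡ 9 (mod 949)
3^4 ≡ 9^2 = 81 ≡ 81 (mod 949)
3^8 ≡ 81^2 = 6561 ≡ 867 (mod 949)
3^16 ≡ 867^2 = 751689 ≡ 81 (mod 949)
3^32 ≡ 81^2 = 6561 ≡ 867 (mod 949)
3^64 ≡ 867^2 = 751689 ≡ 81 (mod 949)
3^128 ≡ 81^2 = 6561 ≡ 867 (mod 949)
3^256 ≡ 867^2 = 751689 ≡ 81 (mod 949)
3^512 ≡ 81^2 = 6561 ≡ 867 (mod 949)
948 = 512 + 256 + 128 + 32 + 16 + 4 in binary powers of 2.
So 3^948 ≡ 867 · 81 · 867 · 867 · 81 · 81 ≡ 1 (mod 949).
Since the result is 1, base 3 gives no evidence that 949 is composite.

1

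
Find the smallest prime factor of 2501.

2501 is odd.
Digit sum 8, not divisible by 3.
Ends in 1: not divisible by 5.
7: 2501 = 7·357 + 2
11: 2501 = 11·227 + 4
13: 2501 = 13·192 + 5
17: 2501 = 17·147 + 2
19: 2501 = 19·131 + 12
23: 2501 = 23·108 + 17
29: 2501 = 29·86 + 7
31: 2501 = 31·80 + 21
37: 2501 = 37·67 + 22
41: 2501 = 41·61

41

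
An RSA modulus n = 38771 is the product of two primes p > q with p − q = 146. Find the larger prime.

283

Since p = q + 146, we have 38771 = q(q + 146), so q² + 146q − 38771 = 0.
Discriminant: 146² + 4·38771 = 21316 + 155084 = 176400; √176400 = 420.
q = (−146 + 420)/2 = 137, and p = q + 146 = 283.
Check: 137 · 283 = 38771.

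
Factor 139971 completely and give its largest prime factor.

97

139971 = 3 · 46657
46657 = 13 · 3589
3589 = 37 · 97
97 is prime.
So 139971 = 3 · 13 · 37 · 97; the largest prime factor is 97.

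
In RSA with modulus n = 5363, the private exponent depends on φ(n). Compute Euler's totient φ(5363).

5160

Factor: 5363 = 31 · 173.
φ(5363) = (31−1) · (173−1) = 30 · 172 = 5160.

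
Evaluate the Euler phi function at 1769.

1680

Factor: 1769 = 29 · 61.
φ(1769) = (29−1) · (61−1) = 28 · 60 = 1680.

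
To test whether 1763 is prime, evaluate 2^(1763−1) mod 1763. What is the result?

742

2^1 ≡ 2 (mod 1763)
2^2 ≡ 2^2 = 4 ≡ 4 (mod 1763)
2^4 ≡ 4^2 = 16 ≡ 16 (mod 1763)
2^8 ≡ 16^2 = 256 ≡ 256 (mod 1763)
2^16 ≡ 256^2 = 65536 ≡ 305 (mod 1763)
2^32 ≡ 305^2 = 93025 ≡ 1349 (mod 1763)
2^64 ≡ 1349^2 = 1819801 ≡ 385 (mod 1763)
2^128 ≡ 385^2 = 148225 ≡ 133 (mod 1763)
2^256 ≡ 133^2 = 17689 ≡ 59 (mod 1763)
2^512 ≡ 59^2 = 3481 ≡ 1718 (mod 1763)
2^1024 ≡ 1718^2 = 2951524 ≡ 262 (mod 1763)
1762 = 1024 + 512 + 128 + 64 + 32 + 2 in binary powers of 2.
So 2^1762 ≡ 262 · 1718 · 133 · 385 · 1349 · 4 ≡ 742 (mod 1763).
Since 742 ≠ 1, base 2 is a Fermat witness: 1763 is composite.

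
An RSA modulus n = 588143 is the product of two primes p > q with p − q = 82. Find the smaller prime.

727

Since p = q + 82, we have 588143 = q(q + 82), so q² + 82q − 588143 = 0.
Discriminant: 82² + 4·588143 = 6724 + 2352572 = 2359296; √2359296 = 1536.
q = (−82 + 1536)/2 = 727, and p = q + 82 = 809.
Check: 727 · 809 = 588143.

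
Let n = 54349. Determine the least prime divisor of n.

17

54349 is odd.
Digit sum 25, not divisible by 3.
Ends in 9: not divisible by 5.
7: 54349 = 7·7764 + 1
11: 54349 = 11·4940 + 9
13: 54349 = 13·4180 + 9
17: 54349 = 17·3197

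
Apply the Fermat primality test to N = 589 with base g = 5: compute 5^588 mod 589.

5^1 ≡ 5 (mod 589)
5^2 ≡ 5^2 = 25 ≡ 25 (mod 589)
5^4 ≡ 25^2 = 625 ≡ 36 (mod 589)
5^8 ≡ 36^2 = 1296 ≡ 118 (mod 589)
5^16 ≡ 118^2 = 13924 ≡ 377 (mod 589)
5^32 ≡ 377^2 = 142129 ≡ 180 (mod 589)
5^64 ≡ 180^2 = 32400 ≡ 5 (mod 589)
5^128 ≡ 5^2 = 25 ≡ 25 (mod 589)
5^256 ≡ 25^2 = 625 ≡ 36 (mod 589)
5^512 ≡ 36^2 = 1296 ≡ 118 (mod 589)
588 = 512 + 64 + 8 + 4 in binary powers of 2.
So 5^588 ≡ 118 · 5 · 118 · 36 ≡ 125 (mod 589).
Since 125 ≠ 1, base 5 is a Fermat witness: 589 is composite.

125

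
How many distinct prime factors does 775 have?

775 = 5^2 · 31
775 = 5^2 · 31, which has 2 distinct prime factors.

2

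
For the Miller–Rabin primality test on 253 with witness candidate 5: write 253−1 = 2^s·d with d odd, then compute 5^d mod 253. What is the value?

191

253 − 1 = 252 = 2^2 · 63, so d = 63.
5^1 ≡ 5 (mod 253)
5^2 ≡ 5^2 = 25 ≡ 25 (mod 253)
5^4 ≡ 25^2 = 625 ≡ 119 (mod 253)
5^8 ≡ 119^2 = 14161 ≡ 246 (mod 253)
5^16 ≡ 246^2 = 60516 ≡ 49 (mod 253)
5^32 ≡ 49^2 = 2401 ≡ 124 (mod 253)
63 = 32 + 16 + 8 + 4 + 2 + 1 in binary powers of 2.
So 5^63 ≡ 124 · 49 · 246 · 119 · 25 · 5 ≡ 191 (mod 253).
Squaring chain: 191 → 49; never reaches −1, so base 5 is a Miller–Rabin witness that 253 is composite.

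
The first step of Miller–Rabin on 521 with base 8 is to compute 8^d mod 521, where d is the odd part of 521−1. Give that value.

235

521 − 1 = 520 = 2^3 · 65, so d = 65.
8^1 ≡ 8 (mod 521)
8^2 ≡ 8^2 = 64 ≡ 64 (mod 521)
8^4 ≡ 64^2 = 4096 ≡ 449 (mod 521)
8^8 ≡ 449^2 = 201601 ≡ 495 (mod 521)
8^16 ≡ 495^2 = 245025 ≡ 155 (mod 521)
8^32 ≡ 155^2 = 24025 ≡ 59 (mod 521)
8^64 ≡ 59^2 = 3481 ≡ 355 (mod 521)
65 = 64 + 1 in binary powers of 2.
So 8^65 ≡ 355 · 8 ≡ 235 (mod 521).
Squaring chain: 235 → 520 → 1; reaches −1, so base 8 does not prove 521 composite.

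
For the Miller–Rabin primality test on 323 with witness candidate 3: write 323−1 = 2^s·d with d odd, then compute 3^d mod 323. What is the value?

241

323 − 1 = 322 = 2^1 · 161, so d = 161.
3^1 ≡ 3 (mod 323)
3^2 ≡ 3^2 = 9 ≡ 9 (mod 323)
3^4 ≡ 9^2 = 81 ≡ 81 (mod 323)
3^8 ≡ 81^2 = 6561 ≡ 101 (mod 323)
3^16 ≡ 101^2 = 10201 ≡ 188 (mod 323)
3^32 ≡ 188^2 = 35344 ≡ 137 (mod 323)
3^64 ≡ 137^2 = 18769 ≡ 35 (mod 323)
3^128 ≡ 35^2 = 1225 ≡ 256 (mod 323)
161 = 128 + 32 + 1 in binary powers of 2.
So 3^161 ≡ 256 · 137 · 3 ≡ 241 (mod 323).
Squaring chain: 241; never reaches −1, so base 3 is a Miller–Rabin witness that 323 is composite.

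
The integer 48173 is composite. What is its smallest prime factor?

67

48173 is odd.
Digit sum 23, not divisible by 3.
Ends in 3: not divisible by 5.
7: 48173 = 7·6881 + 6
11: 48173 = 11·4379 + 4
13: 48173 = 13·3705 + 8
17: 48173 = 17·2833 + 12
19: 48173 = 19·2535 + 8
23: 48173 = 23·2094 + 11
29: 48173 = 29·1661 + 4
31: 48173 = 31·1553 + 30
37: 48173 = 37·1301 + 36
41: 48173 = 41·1174 + 39
43: 48173 = 43·1120 + 13
47: 48173 = 47·1024 + 45
53: 48173 = 53·908 + 49
59: 48173 = 59·816 + 29
61: 48173 = 61·789 + 44
67: 48173 = 67·719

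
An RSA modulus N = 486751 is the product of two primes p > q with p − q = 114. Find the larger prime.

Since p = q + 114, we have 486751 = q(q + 114), so q² + 114q − 486751 = 0.
Discriminant: 114² + 4·486751 = 12996 + 1947004 = 1960000; √1960000 = 1400.
q = (−114 + 1400)/2 = 643, and p = q + 114 = 757.
Check: 643 · 757 = 486751.

757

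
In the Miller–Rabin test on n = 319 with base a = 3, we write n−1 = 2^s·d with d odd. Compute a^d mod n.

319 − 1 = 318 = 2^1 · 159, so d = 159.
3^1 ≡ 3 (mod 319)
3^2 ≡ 3^2 = 9 ≡ 9 (mod 319)
3^4 ≡ 9^2 = 81 ≡ 81 (mod 319)
3^8 ≡ 81^2 = 6561 ≡ 181 (mod 319)
3^16 ≡ 181^2 = 32761 ≡ 223 (mod 319)
3^32 ≡ 223^2 = 49729 ≡ 284 (mod 319)
3^64 ≡ 284^2 = 80656 ≡ 268 (mod 319)
3^128 ≡ 268^2 = 71824 ≡ 49 (mod 319)
159 = 128 + 16 + 8 + 4 + 2 + 1 in binary powers of 2.
So 3^159 ≡ 49 · 223 · 181 · 81 · 9 · 3 ≡ 279 (mod 319).
Squaring chain: 279; never reaches −1, so base 3 is a Miller–Rabin witness that 319 is composite.

279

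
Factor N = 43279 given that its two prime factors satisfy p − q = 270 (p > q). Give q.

113

Since p = q + 270, we have 43279 = q(q + 270), so q² + 270q − 43279 = 0.
Discriminant: 270² + 4·43279 = 72900 + 173116 = 246016; √246016 = 496.
q = (−270 + 496)/2 = 113, and p = q + 270 = 383.
Check: 113 · 383 = 43279.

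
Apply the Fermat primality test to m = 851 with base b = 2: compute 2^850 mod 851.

2^1 ≡ 2 (mod 851)
2^2 ≡ 2^2 = 4 ≡ 4 (mod 851)
2^4 ≡ 4^2 = 16 ≡ 16 (mod 851)
2^8 ≡ 16^2 = 256 ≡ 256 (mod 851)
2^16 ≡ 256^2 = 65536 ≡ 9 (mod 851)
2^32 ≡ 9^2 = 81 ≡ 81 (mod 851)
2^64 ≡ 81^2 = 6561 ≡ 604 (mod 851)
2^128 ≡ 604^2 = 364816 ≡ 588 (mod 851)
2^256 ≡ 588^2 = 345744 ≡ 238 (mod 851)
2^512 ≡ 238^2 = 56644 ≡ 478 (mod 851)
850 = 512 + 256 + 64 + 16 + 2 in binary powers of 2.
So 2^850 ≡ 478 · 238 · 604 · 9 · 4 ≡ 169 (mod 851).
Since 169 ≠ 1, base 2 is a Fermat witness: 851 is composite.

169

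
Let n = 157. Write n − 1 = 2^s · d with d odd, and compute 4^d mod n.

157 − 1 = 156 = 2^2 · 39, so d = 39.
4^1 ≡ 4 (mod 157)
4^2 ≡ 4^2 = 16 ≡ 16 (mod 157)
4^4 ≡ 16^2 = 256 ≡ 99 (mod 157)
4^8 ≡ 99^2 = 9801 ≡ 67 (mod 157)
4^16 ≡ 67^2 = 4489 ≡ 93 (mod 157)
4^32 ≡ 93^2 = 8649 ≡ 14 (mod 157)
39 = 32 + 4 + 2 + 1 in binary powers of 2.
So 4^39 ≡ 14 · 99 · 16 · 4 ≡ 156 (mod 157).
Since 4^d ≡ 156 (mod 157), base 4 does not prove 157 composite.

156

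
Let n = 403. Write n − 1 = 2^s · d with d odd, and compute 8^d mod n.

403 − 1 = 402 = 2^1 · 201, so d = 201.
8^1 ≡ 8 (mod 403)
8^2 ≡ 8^2 = 64 ≡ 64 (mod 403)
8^4 ≡ 64^2 = 4096 ≡ 66 (mod 403)
8^8 ≡ 66^2 = 4356 ≡ 326 (mod 403)
8^16 ≡ 326^2 = 106276 ≡ 287 (mod 403)
8^32 ≡ 287^2 = 82369 ≡ 157 (mod 403)
8^64 ≡ 157^2 = 24649 ≡ 66 (mod 403)
8^128 ≡ 66^2 = 4356 ≡ 326 (mod 403)
201 = 128 + 64 + 8 + 1 in binary powers of 2.
So 8^201 ≡ 326 · 66 · 326 · 8 ≡ 8 (mod 403).
Squaring chain: 8; never reaches −1, so base 8 is a Miller–Rabin witness that 403 is composite.

8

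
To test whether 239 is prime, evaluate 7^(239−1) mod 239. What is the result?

1

7^1 ≡ 7 (mod 239)
7^2 ≡ 7^2 = 49 ≡ 49 (mod 239)
7^4 ≡ 49^2 = 2401 ≡ 11 (mod 239)
7^8 ≡ 11^2 = 121 ≡ 121 (mod 239)
7^16 ≡ 121^2 = 14641 ≡ 62 (mod 239)
7^32 ≡ 62^2 = 3844 ≡ 20 (mod 239)
7^64 ≡ 20^2 = 400 ≡ 161 (mod 239)
7^128 ≡ 161^2 = 25921 ≡ 109 (mod 239)
238 = 128 + 64 + 32 + 8 + 4 + 2 in binary powers of 2.
So 7^238 ≡ 109 · 161 · 20 · 121 · 11 · 49 ≡ 1 (mod 239).
Since the result is 1, base 7 gives no evidence that 239 is composite.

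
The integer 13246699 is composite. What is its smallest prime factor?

13246699 is odd.
Digit sum 40, not divisible by 3.
Ends in 9: not divisible by 5.
7: 13246699 = 7·1892385 + 4
11: 13246699 = 11·1204245 + 4
13: 13246699 = 13·1018976 + 11
17: 13246699 = 17·779217 + 10
19: 13246699 = 19·697194 + 13
23: 13246699 = 23·575943 + 10
29: 13246699 = 29·456782 + 21
31: 13246699 = 31·427312 + 27
37: 13246699 = 37·358018 + 33
41: 13246699 = 41·323090 + 9
43: 13246699 = 43·308062 + 33
47: 13246699 = 47·281844 + 31
53: 13246699 = 53·249937 + 38
59: 13246699 = 59·224520 + 19
61: 13246699 = 61·217159

61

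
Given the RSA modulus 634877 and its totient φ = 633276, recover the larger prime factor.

φ(n) = (p−1)(q−1) = n − (p+q) + 1, so p + q = 634877 − 633276 + 1 = 1602.
p and q are the roots of t² − 1602t + 634877 = 0.
Discriminant: 1602² − 4·634877 = 2566404 − 2539508 = 26896; √26896 = 164.
q = (1602 − 164)/2 = 719, p = (1602 + 164)/2 = 883.
Check: 719 · 883 = 634877.

883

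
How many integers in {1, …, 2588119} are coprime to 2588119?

2541240

Factor: 2588119 = 79 · 181^2.
φ(2588119) = (79−1) · 181^1·(181−1) = 78 · 32580 = 2541240.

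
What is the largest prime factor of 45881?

97

45881 = 11 · 4171
4171 = 43 · 97
97 is prime.
So 45881 = 11 · 43 · 97; the largest prime factor is 97.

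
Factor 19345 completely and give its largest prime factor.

73

19345 = 5 · 3869
3869 = 53 · 73
73 is prime.
So 19345 = 5 · 53 · 73; the largest prime factor is 73.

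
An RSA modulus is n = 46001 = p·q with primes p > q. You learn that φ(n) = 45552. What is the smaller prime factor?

φ(n) = (p−1)(q−1) = n − (p+q) + 1, so p + q = 46001 − 45552 + 1 = 450.
p and q are the roots of t² − 450t + 46001 = 0.
Discriminant: 450² − 4·46001 = 202500 − 184004 = 18496; √18496 = 136.
q = (450 − 136)/2 = 157, p = (450 + 136)/2 = 293.
Check: 157 · 293 = 46001.

157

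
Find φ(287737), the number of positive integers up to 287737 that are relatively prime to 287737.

Factor: 287737 = 53 · 61 · 89.
φ(287737) = (53−1) · (61−1) · (89−1) = 52 · 60 · 88 = 274560.

274560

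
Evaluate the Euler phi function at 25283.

24960

Factor: 25283 = 131 · 193.
φ(25283) = (131−1) · (193−1) = 130 · 192 = 24960.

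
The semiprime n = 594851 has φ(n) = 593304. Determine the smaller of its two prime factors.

φ(n) = (p−1)(q−1) = n − (p+q) + 1, so p + q = 594851 − 593304 + 1 = 1548.
p and q are the roots of t² − 1548t + 594851 = 0.
Discriminant: 1548² − 4·594851 = 2396304 − 2379404 = 16900; √16900 = 130.
q = (1548 − 130)/2 = 709, p = (1548 + 130)/2 = 839.
Check: 709 · 839 = 594851.

709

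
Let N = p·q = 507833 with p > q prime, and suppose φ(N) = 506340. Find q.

φ(n) = (p−1)(q−1) = n − (p+q) + 1, so p + q = 507833 − 506340 + 1 = 1494.
p and q are the roots of t² − 1494t + 507833 = 0.
Discriminant: 1494² − 4·507833 = 2232036 − 2031332 = 200704; √200704 = 448.
q = (1494 − 448)/2 = 523, p = (1494 + 448)/2 = 971.
Check: 523 · 971 = 507833.

523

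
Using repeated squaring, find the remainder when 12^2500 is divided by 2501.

12^1 ≡ 12 (mod 2501)
12^2 ≡ 12^2 = 144 ≡ 144 (mod 2501)
12^4 ≡ 144^2 = 20736 ≡ 728 (mod 2501)
12^8 ≡ 728^2 = 529984 ≡ 2273 (mod 2501)
12^16 ≡ 2273^2 = 5166529 ≡ 1964 (mod 2501)
12^32 ≡ 1964^2 = 3857296 ≡ 754 (mod 2501)
12^64 ≡ 754^2 = 568516 ≡ 789 (mod 2501)
12^128 ≡ 789^2 = 622521 ≡ 2273 (mod 2501)
12^256 ≡ 2273^2 = 5166529 ≡ 1964 (mod 2501)
12^512 ≡ 1964^2 = 3857296 ≡ 754 (mod 2501)
12^1024 ≡ 754^2 = 568516 ≡ 789 (mod 2501)
12^2048 ≡ 789^2 = 622521 ≡ 2273 (mod 2501)
2500 = 2048 + 256 + 128 + 64 + 4 in binary powers of 2.
So 12^2500 ≡ 2273 · 1964 · 2273 · 789 · 728 ≡ 901 (mod 2501).
Since 901 ≠ 1, base 12 is a Fermat witness: 2501 is composite.

901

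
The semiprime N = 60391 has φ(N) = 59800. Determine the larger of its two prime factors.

461

φ(n) = (p−1)(q−1) = n − (p+q) + 1, so p + q = 60391 − 59800 + 1 = 592.
p and q are the roots of t² − 592t + 60391 = 0.
Discriminant: 592² − 4·60391 = 350464 − 241564 = 108900; √108900 = 330.
q = (592 − 330)/2 = 131, p = (592 + 330)/2 = 461.
Check: 131 · 461 = 60391.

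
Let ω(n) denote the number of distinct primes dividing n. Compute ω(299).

2

299 = 13 · 23
299 = 13 · 23, which has 2 distinct prime factors.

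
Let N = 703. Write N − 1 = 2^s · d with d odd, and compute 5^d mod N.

703 − 1 = 702 = 2^1 · 351, so d = 351.
5^1 ≡ 5 (mod 703)
5^2 ≡ 5^2 = 25 ≡ 25 (mod 703)
5^4 ≡ 25^2 = 625 ≡ 625 (mod 703)
5^8 ≡ 625^2 = 390625 ≡ 460 (mod 703)
5^16 ≡ 460^2 = 211600 ≡ 700 (mod 703)
5^32 ≡ 700^2 = 490000 ≡ 9 (mod 703)
5^64 ≡ 9^2 = 81 ≡ 81 (mod 703)
5^128 ≡ 81^2 = 6561 ≡ 234 (mod 703)
5^256 ≡ 234^2 = 54756 ≡ 625 (mod 703)
351 = 256 + 64 + 16 + 8 + 4 + 2 + 1 in binary powers of 2.
So 5^351 ≡ 625 · 81 · 700 · 460 · 625 · 25 · 5 ≡ 438 (mod 703).
Squaring chain: 438; never reaches −1, so base 5 is a Miller–Rabin witness that 703 is composite.

438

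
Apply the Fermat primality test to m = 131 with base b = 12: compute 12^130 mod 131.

1

12^1 ≡ 12 (mod 131)
12^2 ≡ 12^2 = 144 ≡ 13 (mod 131)
12^4 ≡ 13^2 = 169 ≡ 38 (mod 131)
12^8 ≡ 38^2 = 1444 ≡ 3 (mod 131)
12^16 ≡ 3^2 = 9 ≡ 9 (mod 131)
12^32 ≡ 9^2 = 81 ≡ 81 (mod 131)
12^64 ≡ 81^2 = 6561 ≡ 11 (mod 131)
12^128 ≡ 11^2 = 121 ≡ 121 (mod 131)
130 = 128 + 2 in binary powers of 2.
So 12^130 ≡ 121 · 13 ≡ 1 (mod 131).
Since the result is 1, base 12 gives no evidence that 131 is composite.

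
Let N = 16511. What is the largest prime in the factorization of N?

79

16511 = 11 · 1501
1501 = 19 · 79
79 is prime.
So 16511 = 11 · 19 · 79; the largest prime factor is 79.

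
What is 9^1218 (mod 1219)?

289

9^1 ≡ 9 (mod 1219)
9^2 ≡ 9^2 = 81 ≡ 81 (mod 1219)
9^4 ≡ 81^2 = 6561 ≡ 466 (mod 1219)
9^8 ≡ 466^2 = 217156 ≡ 174 (mod 1219)
9^16 ≡ 174^2 = 30276 ≡ 1020 (mod 1219)
9^32 ≡ 1020^2 = 1040400 ≡ 593 (mod 1219)
9^64 ≡ 593^2 = 351649 ≡ 577 (mod 1219)
9^128 ≡ 577^2 = 332929 ≡ 142 (mod 1219)
9^256 ≡ 142^2 = 20164 ≡ 660 (mod 1219)
9^512 ≡ 660^2 = 435600 ≡ 417 (mod 1219)
9^1024 ≡ 417^2 = 173889 ≡ 791 (mod 1219)
1218 = 1024 + 128 + 64 + 2 in binary powers of 2.
So 9^1218 ≡ 791 · 142 · 577 · 81 ≡ 289 (mod 1219).
Since 289 ≠ 1, base 9 is a Fermat witness: 1219 is composite.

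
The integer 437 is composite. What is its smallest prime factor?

19

437 is odd.
Digit sum 14, not divisible by 3.
Ends in 7: not divisible by 5.
7: 437 = 7·62 + 3
11: 437 = 11·39 + 8
13: 437 = 13·33 + 8
17: 437 = 17·25 + 12
19: 437 = 19·23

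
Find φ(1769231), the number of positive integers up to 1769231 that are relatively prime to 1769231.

Factor: 1769231 = 89 · 103 · 193.
φ(1769231) = (89−1) · (103−1) · (193−1) = 88 · 102 · 192 = 1723392.

1723392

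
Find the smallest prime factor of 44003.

79

44003 is odd.
Digit sum 11, not divisible by 3.
Ends in 3: not divisible by 5.
7: 44003 = 7·6286 + 1
11: 44003 = 11·4000 + 3
13: 44003 = 13·3384 + 11
17: 44003 = 17·2588 + 7
19: 44003 = 19·2315 + 18
23: 44003 = 23·1913 + 4
29: 44003 = 29·1517 + 10
31: 44003 = 31·1419 + 14
37: 44003 = 37·1189 + 10
41: 44003 = 41·1073 + 10
43: 44003 = 43·1023 + 14
47: 44003 = 47·936 + 11
53: 44003 = 53·830 + 13
59: 44003 = 59·745 + 48
61: 44003 = 61·721 + 22
67: 44003 = 67·656 + 51
71: 44003 = 71·619 + 54
73: 44003 = 73·602 + 57
79: 44003 = 79·557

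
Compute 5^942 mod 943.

558

5^1 ≡ 5 (mod 943)
5^2 ≡ 5^2 = 25 ≡ 25 (mod 943)
5^4 ≡ 25^2 = 625 ≡ 625 (mod 943)
5^8 ≡ 625^2 = 390625 ≡ 223 (mod 943)
5^16 ≡ 223^2 = 49729 ≡ 693 (mod 943)
5^32 ≡ 693^2 = 480249 ≡ 262 (mod 943)
5^64 ≡ 262^2 = 68644 ≡ 748 (mod 943)
5^128 ≡ 748^2 = 559504 ≡ 305 (mod 943)
5^256 ≡ 305^2 = 93025 ≡ 611 (mod 943)
5^512 ≡ 611^2 = 373321 ≡ 836 (mod 943)
942 = 512 + 256 + 128 + 32 + 8 + 4 + 2 in binary powers of 2.
So 5^942 ≡ 836 · 611 · 305 · 262 · 223 · 625 · 25 ≡ 558 (mod 943).
Since 558 ≠ 1, base 5 is a Fermat witness: 943 is composite.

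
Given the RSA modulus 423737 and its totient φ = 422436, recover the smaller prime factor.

643

φ(n) = (p−1)(q−1) = n − (p+q) + 1, so p + q = 423737 − 422436 + 1 = 1302.
p and q are the roots of t² − 1302t + 423737 = 0.
Discriminant: 1302² − 4·423737 = 1695204 − 1694948 = 256; √256 = 16.
q = (1302 − 16)/2 = 643, p = (1302 + 16)/2 = 659.
Check: 643 · 659 = 423737.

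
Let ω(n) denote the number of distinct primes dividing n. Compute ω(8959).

8959 = 17^2 · 31
8959 = 17^2 · 31, which has 2 distinct prime factors.

2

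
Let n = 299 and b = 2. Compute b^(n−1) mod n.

2^1 ≡ 2 (mod 299)
2^2 ≡ 2^2 = 4 ≡ 4 (mod 299)
2^4 ≡ 4^2 = 16 ≡ 16 (mod 299)
2^8 ≡ 16^2 = 256 ≡ 256 (mod 299)
2^16 ≡ 256^2 = 65536 ≡ 55 (mod 299)
2^32 ≡ 55^2 = 3025 ≡ 35 (mod 299)
2^64 ≡ 35^2 = 1225 ≡ 29 (mod 299)
2^128 ≡ 29^2 = 841 ≡ 243 (mod 299)
2^256 ≡ 243^2 = 59049 ≡ 146 (mod 299)
298 = 256 + 32 + 8 + 2 in binary powers of 2.
So 2^298 ≡ 146 · 35 · 256 · 4 ≡ 140 (mod 299).
Since 140 ≠ 1, base 2 is a Fermat witness: 299 is composite.

140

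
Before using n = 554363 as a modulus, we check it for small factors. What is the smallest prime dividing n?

19

554363 is odd.
Digit sum 26, not divisible by 3.
Ends in 3: not divisible by 5.
7: 554363 = 7·79194 + 5
11: 554363 = 11·50396 + 7
13: 554363 = 13·42643 + 4
17: 554363 = 17·32609 + 10
19: 554363 = 19·29177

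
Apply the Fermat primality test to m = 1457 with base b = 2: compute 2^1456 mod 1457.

2^1 ≡ 2 (mod 1457)
2^2 ≡ 2^2 = 4 ≡ 4 (mod 1457)
2^4 ≡ 4^2 = 16 ≡ 16 (mod 1457)
2^8 ≡ 16^2 = 256 ≡ 256 (mod 1457)
2^16 ≡ 256^2 = 65536 ≡ 1428 (mod 1457)
2^32 ≡ 1428^2 = 2039184 ≡ 841 (mod 1457)
2^64 ≡ 841^2 = 707281 ≡ 636 (mod 1457)
2^128 ≡ 636^2 = 404496 ≡ 907 (mod 1457)
2^256 ≡ 907^2 = 822649 ≡ 901 (mod 1457)
2^512 ≡ 901^2 = 811801 ≡ 252 (mod 1457)
2^1024 ≡ 252^2 = 63504 ≡ 853 (mod 1457)
1456 = 1024 + 256 + 128 + 32 + 16 in binary powers of 2.
So 2^1456 ≡ 853 · 901 · 907 · 841 · 1428 ≡ 1397 (mod 1457).
Since 1397 ≠ 1, base 2 is a Fermat witness: 1457 is composite.

1397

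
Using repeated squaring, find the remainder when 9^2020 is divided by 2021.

9^1 ≡ 9 (mod 2021)
9^2 ≡ 9^2 = 81 ≡ 81 (mod 2021)
9^4 ≡ 81^2 = 6561 ≡ 498 (mod 2021)
9^8 ≡ 498^2 = 248004 ≡ 1442 (mod 2021)
9^16 ≡ 1442^2 = 2079364 ≡ 1776 (mod 2021)
9^32 ≡ 1776^2 = 3154176 ≡ 1416 (mod 2021)
9^64 ≡ 1416^2 = 2005056 ≡ 224 (mod 2021)
9^128 ≡ 224^2 = 50176 ≡ 1672 (mod 2021)
9^256 ≡ 1672^2 = 2795584 ≡ 541 (mod 2021)
9^512 ≡ 541^2 = 292681 ≡ 1657 (mod 2021)
9^1024 ≡ 1657^2 = 2745649 ≡ 1131 (mod 2021)
2020 = 1024 + 512 + 256 + 128 + 64 + 32 + 4 in binary powers of 2.
So 9^2020 ≡ 1131 · 1657 · 541 · 1672 · 224 · 1416 · 498 ≡ 1358 (mod 2021).
Since 1358 ≠ 1, base 9 is a Fermat witness: 2021 is composite.

1358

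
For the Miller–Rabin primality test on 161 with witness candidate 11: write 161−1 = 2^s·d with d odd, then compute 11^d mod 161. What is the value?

51

161 − 1 = 160 = 2^5 · 5, so d = 5.
11^1 ≡ 11 (mod 161)
11^2 ≡ 11^2 = 121 ≡ 121 (mod 161)
11^4 ≡ 121^2 = 14641 ≡ 151 (mod 161)
5 = 4 + 1 in binary powers of 2.
So 11^5 ≡ 151 · 11 ≡ 51 (mod 161).
Squaring chain: 51 → 25 → 142 → 39 → 72; never reaches −1, so base 11 is a Miller–Rabin witness that 161 is composite.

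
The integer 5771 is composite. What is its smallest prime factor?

5771 is odd.
Digit sum 20, not divisible by 3.
Ends in 1: not divisible by 5.
7: 5771 = 7·824 + 3
11: 5771 = 11·524 + 7
13: 5771 = 13·443 + 12
17: 5771 = 17·339 + 8
19: 5771 = 19·303 + 14
23: 5771 = 23·250 + 21
29: 5771 = 29·199

29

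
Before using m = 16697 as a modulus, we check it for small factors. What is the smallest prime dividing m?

16697 is odd.
Digit sum 29, not divisible by 3.
Ends in 7: not divisible by 5.
7: 16697 = 7·2385 + 2
11: 16697 = 11·1517 + 10
13: 16697 = 13·1284 + 5
17: 16697 = 17·982 + 3
19: 16697 = 19·878 + 15
23: 16697 = 23·725 + 22
29: 16697 = 29·575 + 22
31: 16697 = 31·538 + 19
37: 16697 = 37·451 + 10
41: 16697 = 41·407 + 10
43: 16697 = 43·388 + 13
47: 16697 = 47·355 + 12
53: 16697 = 53·315 + 2
59: 16697 = 59·283

59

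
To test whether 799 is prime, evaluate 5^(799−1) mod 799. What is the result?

5^1 ≡ 5 (mod 799)
5^2 ≡ 5^2 = 25 ≡ 25 (mod 799)
5^4 ≡ 25^2 = 625 ≡ 625 (mod 799)
5^8 ≡ 625^2 = 390625 ≡ 713 (mod 799)
5^16 ≡ 713^2 = 508369 ≡ 205 (mod 799)
5^32 ≡ 205^2 = 42025 ≡ 477 (mod 799)
5^64 ≡ 477^2 = 227529 ≡ 613 (mod 799)
5^128 ≡ 613^2 = 375769 ≡ 239 (mod 799)
5^256 ≡ 239^2 = 57121 ≡ 392 (mod 799)
5^512 ≡ 392^2 = 153664 ≡ 256 (mod 799)
798 = 512 + 256 + 16 + 8 + 4 + 2 in binary powers of 2.
So 5^798 ≡ 256 · 392 · 205 · 713 · 625 · 25 ≡ 440 (mod 799).
Since 440 ≠ 1, base 5 is a Fermat witness: 799 is composite.

440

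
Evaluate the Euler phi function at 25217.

Factor: 25217 = 151 · 167.
φ(25217) = (151−1) · (167−1) = 150 · 166 = 24900.

24900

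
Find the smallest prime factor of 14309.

41

14309 is odd.
Digit sum 17, not divisible by 3.
Ends in 9: not divisible by 5.
7: 14309 = 7·2044 + 1
11: 14309 = 11·1300 + 9
13: 14309 = 13·1100 + 9
17: 14309 = 17·841 + 12
19: 14309 = 19·753 + 2
23: 14309 = 23·622 + 3
29: 14309 = 29·493 + 12
31: 14309 = 31·461 + 18
37: 14309 = 37·386 + 27
41: 14309 = 41·349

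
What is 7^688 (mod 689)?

386

7^1 ≡ 7 (mod 689)
7^2 ≡ 7^2 = 49 ≡ 49 (mod 689)
7^4 ≡ 49^2 = 2401 ≡ 334 (mod 689)
7^8 ≡ 334^2 = 111556 ≡ 627 (mod 689)
7^16 ≡ 627^2 = 393129 ≡ 399 (mod 689)
7^32 ≡ 399^2 = 159201 ≡ 42 (mod 689)
7^64 ≡ 42^2 = 1764 ≡ 386 (mod 689)
7^128 ≡ 386^2 = 148996 ≡ 172 (mod 689)
7^256 ≡ 172^2 = 29584 ≡ 646 (mod 689)
7^512 ≡ 646^2 = 417316 ≡ 471 (mod 689)
688 = 512 + 128 + 32 + 16 in binary powers of 2.
So 7^688 ≡ 471 · 172 · 42 · 399 ≡ 386 (mod 689).
Since 386 ≠ 1, base 7 is a Fermat witness: 689 is composite.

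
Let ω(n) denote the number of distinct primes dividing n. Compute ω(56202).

56202 = 2 · 28101
28101 = 3 · 9367
9367 = 17 · 551
551 = 19 · 29
56202 = 2 · 3 · 17 · 19 · 29, which has 5 distinct prime factors.

5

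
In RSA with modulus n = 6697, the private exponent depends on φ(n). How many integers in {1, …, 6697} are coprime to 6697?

6480

Factor: 6697 = 37 · 181.
φ(6697) = (37−1) · (181−1) = 36 · 180 = 6480.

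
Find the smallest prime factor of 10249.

10249 is odd.
Digit sum 16, not divisible by 3.
Ends in 9: not divisible by 5.
7: 10249 = 7·1464 + 1
11: 10249 = 11·931 + 8
13: 10249 = 13·788 + 5
17: 10249 = 17·602 + 15
19: 10249 = 19·539 + 8
23: 10249 = 23·445 + 14
29: 10249 = 29·353 + 12
31: 10249 = 31·330 + 19
37: 10249 = 37·277

37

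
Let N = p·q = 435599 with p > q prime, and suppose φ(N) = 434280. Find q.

φ(n) = (p−1)(q−1) = n − (p+q) + 1, so p + q = 435599 − 434280 + 1 = 1320.
p and q are the roots of t² − 1320t + 435599 = 0.
Discriminant: 1320² − 4·435599 = 1742400 − 1742396 = 4; √4 = 2.
q = (1320 − 2)/2 = 659, p = (1320 + 2)/2 = 661.
Check: 659 · 661 = 435599.

659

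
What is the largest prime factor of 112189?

112189 = 7 · 16027
16027 = 11 · 1457
1457 = 31 · 47
47 is prime.
So 112189 = 7 · 11 · 31 · 47; the largest prime factor is 47.

47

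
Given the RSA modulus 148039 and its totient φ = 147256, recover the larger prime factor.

φ(n) = (p−1)(q−1) = n − (p+q) + 1, so p + q = 148039 − 147256 + 1 = 784.
p and q are the roots of t² − 784t + 148039 = 0.
Discriminant: 784² − 4·148039 = 614656 − 592156 = 22500; √22500 = 150.
q = (784 − 150)/2 = 317, p = (784 + 150)/2 = 467.
Check: 317 · 467 = 148039.

467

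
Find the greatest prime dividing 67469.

67469 = 19 · 3551
3551 = 53 · 67
67 is prime.
So 67469 = 19 · 53 · 67; the largest prime factor is 67.

67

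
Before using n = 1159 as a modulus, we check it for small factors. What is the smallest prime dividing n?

19

1159 is odd.
Digit sum 16, not divisible by 3.
Ends in 9: not divisible by 5.
7: 1159 = 7·165 + 4
11: 1159 = 11·105 + 4
13: 1159 = 13·89 + 2
17: 1159 = 17·68 + 3
19: 1159 = 19·61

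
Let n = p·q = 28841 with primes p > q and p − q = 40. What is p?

Since p = q + 40, we have 28841 = q(q + 40), so q² + 40q − 28841 = 0.
Discriminant: 40² + 4·28841 = 1600 + 115364 = 116964; √116964 = 342.
q = (−40 + 342)/2 = 151, and p = q + 40 = 191.
Check: 151 · 191 = 28841.

191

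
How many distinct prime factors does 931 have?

2

931 = 7^2 · 19
931 = 7^2 · 19, which has 2 distinct prime factors.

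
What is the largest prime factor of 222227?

97

222227 = 29 · 7663
7663 = 79 · 97
97 is prime.
So 222227 = 29 · 79 · 97; the largest prime factor is 97.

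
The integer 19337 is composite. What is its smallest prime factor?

19337 is odd.
Digit sum 23, not divisible by 3.
Ends in 7: not divisible by 5.
7: 19337 = 7·2762 + 3
11: 19337 = 11·1757 + 10
13: 19337 = 13·1487 + 6
17: 19337 = 17·1137 + 8
19: 19337 = 19·1017 + 14
23: 19337 = 23·840 + 17
29: 19337 = 29·666 + 23
31: 19337 = 31·623 + 24
37: 19337 = 37·522 + 23
41: 19337 = 41·471 + 26
43: 19337 = 43·449 + 30
47: 19337 = 47·411 + 20
53: 19337 = 53·364 + 45
59: 19337 = 59·327 + 44
61: 19337 = 61·317

61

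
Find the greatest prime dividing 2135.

2135 = 5 · 427
427 = 7 · 61
61 is prime.
So 2135 = 5 · 7 · 61; the largest prime factor is 61.

61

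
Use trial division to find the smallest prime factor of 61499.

89

61499 is odd.
Digit sum 29, not divisible by 3.
Ends in 9: not divisible by 5.
7: 61499 = 7·8785 + 4
11: 61499 = 11·5590 + 9
13: 61499 = 13·4730 + 9
17: 61499 = 17·3617 + 10
19: 61499 = 19·3236 + 15
23: 61499 = 23·2673 + 20
29: 61499 = 29·2120 + 19
31: 61499 = 31·1983 + 26
37: 61499 = 37·1662 + 5
41: 61499 = 41·1499 + 40
43: 61499 = 43·1430 + 9
47: 61499 = 47·1308 + 23
53: 61499 = 53·1160 + 19
59: 61499 = 59·1042 + 21
61: 61499 = 61·1008 + 11
67: 61499 = 67·917 + 60
71: 61499 = 71·866 + 13
73: 61499 = 73·842 + 33
79: 61499 = 79·778 + 37
83: 61499 = 83·740 + 79
89: 61499 = 89·691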